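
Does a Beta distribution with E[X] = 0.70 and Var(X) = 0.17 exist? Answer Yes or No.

Yes

For any Beta, Var(X) < E[X]·(1−E[X]).
Here μ(1−μ) = 0.70×0.30 = 0.2100, and 0.17 < 0.2100.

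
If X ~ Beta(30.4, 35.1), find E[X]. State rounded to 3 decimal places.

The Beta mean is α/(α+β) = 30.4/(30.4+35.1) = 0.464.

0.464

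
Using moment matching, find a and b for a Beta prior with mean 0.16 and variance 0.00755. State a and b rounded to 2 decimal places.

a = 2.69, b = 14.11

Write ν = a+b; then a = μν and Var = μ(1−μ)/(ν+1).
ν = μ(1−μ)/Var − 1 = 0.1344/0.00755 − 1 = 16.8013.
a = 0.16·16.8013 = 2.69, b = 0.84·16.8013 = 14.11.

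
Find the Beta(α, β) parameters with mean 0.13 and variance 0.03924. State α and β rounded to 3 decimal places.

α = 0.245, β = 1.638

Write ν = α+β; then α = μν and Var = μ(1−μ)/(ν+1).
ν = μ(1−μ)/Var − 1 = 0.1131/0.03924 − 1 = 1.8823.
α = 0.13·1.8823 = 0.245, β = 0.87·1.8823 = 1.638.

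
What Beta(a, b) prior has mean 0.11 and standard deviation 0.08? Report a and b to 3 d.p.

a = 1.573, b = 12.724

Variance = 0.08² = 0.0064. The moment-matching identity a+b = μ(1−μ)/Var − 1 gives
a+b = 0.0979/0.0064 − 1 = 14.2969, so a = μ·14.2969 = 1.573 and b = (1−μ)·14.2969 = 12.724.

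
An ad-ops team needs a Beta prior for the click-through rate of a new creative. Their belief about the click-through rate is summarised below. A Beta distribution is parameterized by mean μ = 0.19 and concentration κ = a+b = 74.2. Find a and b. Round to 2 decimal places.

a = 14.10, b = 60.10

Split κ in proportion μ : (1−μ): a = 0.19·74.2 = 14.10, b = 74.2 − 14.10 = 60.10.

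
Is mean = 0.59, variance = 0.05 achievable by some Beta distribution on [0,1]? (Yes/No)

Yes

For any Beta, Var(X) < E[X]·(1−E[X]).
Here μ(1−μ) = 0.59×0.41 = 0.2419, and 0.05 < 0.2419.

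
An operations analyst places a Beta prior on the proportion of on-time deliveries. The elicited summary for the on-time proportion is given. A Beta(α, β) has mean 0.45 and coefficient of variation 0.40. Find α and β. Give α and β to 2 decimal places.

Var = (CV·μ)² = (0.40×0.45)² = 0.032400.
α+β = μ(1−μ)/Var − 1 = 0.2475/0.032400 − 1 = 6.6389.
Thus α = 0.45·6.6389 = 2.99 and β = 0.55·6.6389 = 3.65.

α = 2.99, β = 3.65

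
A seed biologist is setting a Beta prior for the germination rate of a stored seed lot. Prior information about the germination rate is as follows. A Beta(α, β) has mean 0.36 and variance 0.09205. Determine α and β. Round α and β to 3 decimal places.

α = 0.541, β = 0.962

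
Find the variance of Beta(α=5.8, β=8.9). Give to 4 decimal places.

0.0152

μ = 5.8/14.7 = 0.394558; Var = μ(1−μ)/(α+β+1) = 0.2388819/15.7 = 0.0152.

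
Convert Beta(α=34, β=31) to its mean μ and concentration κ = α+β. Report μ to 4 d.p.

μ = 0.5231, κ = 65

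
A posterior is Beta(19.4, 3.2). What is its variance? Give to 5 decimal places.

μ = 19.4/22.6 = 0.858407; Var = μ(1−μ)/(α+β+1) = 0.1215444/23.6 = 0.00515.

0.00515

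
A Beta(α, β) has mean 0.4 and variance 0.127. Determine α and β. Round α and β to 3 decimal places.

Let s = α+β. The Beta variance is μ(1−μ)/(s+1).
So s+1 = μ(1−μ)/σ² = (0.4×0.6)/0.127 = 0.24/0.127 = 1.8898, giving s = 0.8898.
Then α = μs = 0.4×0.8898 = 0.356 and β = (1−μ)s = 0.6×0.8898 = 0.534.

α = 0.356, β = 0.534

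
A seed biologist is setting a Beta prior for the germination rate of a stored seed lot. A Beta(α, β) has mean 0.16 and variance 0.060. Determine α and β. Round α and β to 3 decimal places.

Let s = α+β. The Beta variance is μ(1−μ)/(s+1).
So s+1 = μ(1−μ)/σ² = (0.16×0.84)/0.060 = 0.1344/0.060 = 2.2400, giving s = 1.2400.
Then α = μs = 0.16×1.2400 = 0.198 and β = (1−μ)s = 0.84×1.2400 = 1.042.

α = 0.198, β = 1.042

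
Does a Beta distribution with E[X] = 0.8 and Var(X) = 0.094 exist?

Yes

For any Beta, Var(X) < E[X]·(1−E[X]).
Here μ(1−μ) = 0.8×0.2 = 0.16, and 0.094 < 0.16.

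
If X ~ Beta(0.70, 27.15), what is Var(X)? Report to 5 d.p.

Var = αβ/[(α+β)²(α+β+1)] = (0.70×27.15)/(27.85²×28.85) = 19.0050/22376.709125 = 0.00085.

0.00085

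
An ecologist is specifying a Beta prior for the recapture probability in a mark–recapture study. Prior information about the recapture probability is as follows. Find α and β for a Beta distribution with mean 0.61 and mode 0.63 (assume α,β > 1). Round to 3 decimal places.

α = 7.930, β = 5.070

Let s = α+β. Mean gives α = μs = 0.61s; mode gives (α−1)/(s−2) = 0.63.
Substituting: 0.61s − 1 = 0.63(s−2) = 0.63s − 1.26, so -0.02s = -0.26 and s = 13.0000.
Then α = 0.61×13.0000 = 7.930 and β = s−α = 5.070.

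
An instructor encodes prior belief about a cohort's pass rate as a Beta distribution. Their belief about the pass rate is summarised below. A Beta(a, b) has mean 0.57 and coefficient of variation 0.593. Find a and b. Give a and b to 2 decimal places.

a = 0.65, b = 0.49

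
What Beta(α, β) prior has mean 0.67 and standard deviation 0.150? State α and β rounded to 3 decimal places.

Variance = 0.150² = 0.022500. The moment-matching identity α+β = μ(1−μ)/Var − 1 gives
α+β = 0.2211/0.022500 − 1 = 8.8267, so α = μ·8.8267 = 5.914 and β = (1−μ)·8.8267 = 2.913.

α = 5.914, β = 2.913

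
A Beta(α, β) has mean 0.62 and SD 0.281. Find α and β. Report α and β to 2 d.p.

Variance = 0.281² = 0.078961. The moment-matching identity α+β = μ(1−μ)/Var − 1 gives
α+β = 0.2356/0.078961 − 1 = 1.9838, so α = μ·1.9838 = 1.23 and β = (1−μ)·1.9838 = 0.75.

α = 1.23, β = 0.75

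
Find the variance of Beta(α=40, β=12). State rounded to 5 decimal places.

0.00335

μ = 40/52 = 0.769231; Var = μ(1−μ)/(α+β+1) = 0.1775148/53 = 0.00335.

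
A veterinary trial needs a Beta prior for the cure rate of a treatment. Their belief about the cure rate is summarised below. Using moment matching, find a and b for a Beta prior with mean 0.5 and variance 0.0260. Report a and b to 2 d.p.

By moment matching, a+b = μ(1−μ)/σ² − 1 = (0.5·0.5)/0.0260 − 1 = 9.6154 − 1 = 8.6154.
Since a/(a+b) = μ, a = 0.5·8.6154 = 4.31 and b = 0.5·8.6154 = 4.31.

a = 4.31, b = 4.31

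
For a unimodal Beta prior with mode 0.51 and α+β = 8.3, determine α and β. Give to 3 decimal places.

Mode = (α−1)/(κ−2) with κ = α+β, so α−1 = 0.51·6.3 = 3.213.
α = 4.213; β = κ − α = 4.087.

α = 4.213, β = 4.087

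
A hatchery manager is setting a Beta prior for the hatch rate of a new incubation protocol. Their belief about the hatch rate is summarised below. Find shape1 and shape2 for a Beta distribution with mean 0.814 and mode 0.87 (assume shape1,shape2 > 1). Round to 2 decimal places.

Let s = shape1+shape2. Mean gives shape1 = μs = 0.814s; mode gives (shape1−1)/(s−2) = 0.87.
Substituting: 0.814s − 1 = 0.87(s−2) = 0.87s − 1.74, so -0.056s = -0.74 and s = 13.2143.
Then shape1 = 0.814×13.2143 = 10.76 and shape2 = s−shape1 = 2.46.

shape1 = 10.76, shape2 = 2.46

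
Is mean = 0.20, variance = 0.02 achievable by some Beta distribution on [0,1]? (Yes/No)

The Beta variance bound is σ² < μ(1−μ).
Here μ(1−μ) = 0.20×0.80 = 0.1600, and 0.02 < 0.1600.

Yes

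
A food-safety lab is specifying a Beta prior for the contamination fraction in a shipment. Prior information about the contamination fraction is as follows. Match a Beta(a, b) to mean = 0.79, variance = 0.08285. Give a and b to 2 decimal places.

a = 0.79, b = 0.21

By moment matching, a+b = μ(1−μ)/σ² − 1 = (0.79·0.21)/0.08285 − 1 = 2.0024 − 1 = 1.0024.
Since a/(a+b) = μ, a = 0.79·1.0024 = 0.79 and b = 0.21·1.0024 = 0.21.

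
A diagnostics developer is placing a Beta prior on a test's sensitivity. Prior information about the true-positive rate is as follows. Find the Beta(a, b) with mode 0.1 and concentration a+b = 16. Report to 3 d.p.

For a,b>1 the mode is (a−1)/(a+b−2), so a = mode·(κ−2)+1 = 0.1×14+1 = 2.400.
And b = (1−mode)·(κ−2)+1 = 0.9×14+1 = 13.600.

a = 2.400, b = 13.600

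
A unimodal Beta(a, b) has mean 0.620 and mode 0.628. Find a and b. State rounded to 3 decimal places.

With s = a+b: μ = a/s and mode = (a−1)/(s−2). Eliminating a = μs,
μs − 1 = m(s−2) ⇒ s(μ−m) = 1−2m ⇒ s = -0.256/-0.008 = 32.0000.
So a = μs = 19.840, b = (1−μ)s = 12.160.

a = 19.840, b = 12.160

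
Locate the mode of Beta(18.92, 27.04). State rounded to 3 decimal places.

With α,β > 1, mode = (α−1)/(α+β−2) = 17.92/43.96 = 0.408.

0.408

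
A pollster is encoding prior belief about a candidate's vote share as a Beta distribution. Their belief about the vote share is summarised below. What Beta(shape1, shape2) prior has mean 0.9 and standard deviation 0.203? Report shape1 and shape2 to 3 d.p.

shape1 = 1.066, shape2 = 0.118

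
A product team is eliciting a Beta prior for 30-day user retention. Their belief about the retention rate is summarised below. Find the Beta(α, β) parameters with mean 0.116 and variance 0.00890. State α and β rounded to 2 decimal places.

α = 1.22, β = 9.30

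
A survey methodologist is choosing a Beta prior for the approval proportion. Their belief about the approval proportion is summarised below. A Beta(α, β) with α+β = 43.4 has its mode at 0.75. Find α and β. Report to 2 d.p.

Mode = (α−1)/(κ−2) with κ = α+β, so α−1 = 0.75·41.4 = 31.05.
α = 32.05; β = κ − α = 11.35.

α = 32.05, β = 11.35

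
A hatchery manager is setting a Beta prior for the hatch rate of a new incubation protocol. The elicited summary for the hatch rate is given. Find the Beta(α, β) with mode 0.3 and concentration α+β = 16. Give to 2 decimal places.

For α,β>1 the mode is (α−1)/(α+β−2), so α = mode·(κ−2)+1 = 0.3×14+1 = 5.20.
And β = (1−mode)·(κ−2)+1 = 0.7×14+1 = 10.80.

α = 5.20, β = 10.80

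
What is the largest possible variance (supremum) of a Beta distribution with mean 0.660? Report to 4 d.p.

0.2244

For fixed mean μ the Beta variance is μ(1−μ)/(α+β+1), increasing as α+β decreases.
Its least upper bound (not attained) is μ(1−μ) = 0.660·0.340 = 0.2244.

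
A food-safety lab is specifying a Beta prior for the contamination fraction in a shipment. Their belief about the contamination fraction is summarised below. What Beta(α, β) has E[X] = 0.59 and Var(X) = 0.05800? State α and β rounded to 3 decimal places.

α = 1.871, β = 1.300

Let s = α+β. The Beta variance is μ(1−μ)/(s+1).
So s+1 = μ(1−μ)/σ² = (0.59×0.41)/0.05800 = 0.2419/0.05800 = 4.1707, giving s = 3.1707.
Then α = μs = 0.59×3.1707 = 1.871 and β = (1−μ)s = 0.41×3.1707 = 1.300.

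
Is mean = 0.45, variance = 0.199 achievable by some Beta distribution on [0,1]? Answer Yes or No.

Yes

A Beta with mean μ has variance μ(1−μ)/(α+β+1) < μ(1−μ).
Here μ(1−μ) = 0.45×0.55 = 0.2475, and 0.199 < 0.2475.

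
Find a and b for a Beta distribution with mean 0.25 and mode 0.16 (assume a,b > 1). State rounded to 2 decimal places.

Let s = a+b. Mean gives a = μs = 0.25s; mode gives (a−1)/(s−2) = 0.16.
Substituting: 0.25s − 1 = 0.16(s−2) = 0.16s − 0.32, so 0.09s = 0.68 and s = 7.5556.
Then a = 0.25×7.5556 = 1.89 and b = s−a = 5.67.

a = 1.89, b = 5.67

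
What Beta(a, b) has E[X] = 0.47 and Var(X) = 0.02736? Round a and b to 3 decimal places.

By moment matching, a+b = μ(1−μ)/σ² − 1 = (0.47·0.53)/0.02736 − 1 = 9.1045 − 1 = 8.1045.
Since a/(a+b) = μ, a = 0.47·8.1045 = 3.809 and b = 0.53·8.1045 = 4.295.

a = 3.809, b = 4.295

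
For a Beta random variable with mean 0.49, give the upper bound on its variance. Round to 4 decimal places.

0.2499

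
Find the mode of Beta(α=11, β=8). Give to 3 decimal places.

With α,β > 1, mode = (α−1)/(α+β−2) = 10/17 = 0.588.

0.588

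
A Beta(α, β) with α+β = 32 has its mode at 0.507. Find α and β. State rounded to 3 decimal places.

α = 16.210, β = 15.790

For α,β>1 the mode is (α−1)/(α+β−2), so α = mode·(κ−2)+1 = 0.507×30+1 = 16.210.
And β = (1−mode)·(κ−2)+1 = 0.493×30+1 = 15.790.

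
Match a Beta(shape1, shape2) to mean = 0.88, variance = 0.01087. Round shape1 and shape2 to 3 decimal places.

Let s = shape1+shape2. The Beta variance is μ(1−μ)/(s+1).
So s+1 = μ(1−μ)/σ² = (0.88×0.12)/0.01087 = 0.1056/0.01087 = 9.7148, giving s = 8.7148.
Then shape1 = μs = 0.88×8.7148 = 7.669 and shape2 = (1−μ)s = 0.12×8.7148 = 1.046.

shape1 = 7.669, shape2 = 1.046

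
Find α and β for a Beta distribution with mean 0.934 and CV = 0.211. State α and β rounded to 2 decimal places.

α = 0.55, β = 0.04

Var = (CV·μ)² = (0.211×0.934)² = 0.038838.
α+β = μ(1−μ)/Var − 1 = 0.061644/0.038838 − 1 = 0.5872.
Thus α = 0.934·0.5872 = 0.55 and β = 0.066·0.5872 = 0.04.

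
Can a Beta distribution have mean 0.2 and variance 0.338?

A Beta with mean μ has variance μ(1−μ)/(α+β+1) < μ(1−μ).
Here μ(1−μ) = 0.2×0.8 = 0.16, and 0.338 ≥ 0.16.

No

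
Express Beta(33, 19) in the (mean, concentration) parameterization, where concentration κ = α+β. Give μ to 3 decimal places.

κ = α+β = 33+19 = 52; μ = α/κ = 33/52 = 0.635.

μ = 0.635, κ = 52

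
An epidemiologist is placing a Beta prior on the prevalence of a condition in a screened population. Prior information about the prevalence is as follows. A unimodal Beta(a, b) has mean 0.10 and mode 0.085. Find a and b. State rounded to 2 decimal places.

With s = a+b: μ = a/s and mode = (a−1)/(s−2). Eliminating a = μs,
μs − 1 = m(s−2) ⇒ s(μ−m) = 1−2m ⇒ s = 0.830/0.015 = 55.3333.
So a = μs = 5.53, b = (1−μ)s = 49.80.

a = 5.53, b = 49.80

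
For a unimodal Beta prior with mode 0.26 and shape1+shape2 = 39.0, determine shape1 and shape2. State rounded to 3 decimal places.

Since the density peak of Beta(shape1,shape2) is at (shape1−1)/(shape1+shape2−2),
shape1 = 1 + 0.26(39.0−2) = 10.620 and shape2 = 39.0 − 10.620 = 28.380.

shape1 = 10.620, shape2 = 28.380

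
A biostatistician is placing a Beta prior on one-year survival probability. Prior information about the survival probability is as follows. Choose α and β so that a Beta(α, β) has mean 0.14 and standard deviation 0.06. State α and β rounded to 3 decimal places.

α = 4.542, β = 27.902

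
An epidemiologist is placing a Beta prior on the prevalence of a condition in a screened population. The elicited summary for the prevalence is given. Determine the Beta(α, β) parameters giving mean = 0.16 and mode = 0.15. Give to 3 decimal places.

α = 11.200, β = 58.800

Let s = α+β. Mean gives α = μs = 0.16s; mode gives (α−1)/(s−2) = 0.15.
Substituting: 0.16s − 1 = 0.15(s−2) = 0.15s − 0.30, so 0.01s = 0.70 and s = 70.0000.
Then α = 0.16×70.0000 = 11.200 and β = s−α = 58.800.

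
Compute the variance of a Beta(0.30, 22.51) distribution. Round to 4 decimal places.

0.0005

Var = αβ/[(α+β)²(α+β+1)] = (0.30×22.51)/(22.81²×23.81) = 6.7530/12388.250141 = 0.0005.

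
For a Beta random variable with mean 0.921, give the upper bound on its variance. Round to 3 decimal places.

0.073

For fixed mean μ the Beta variance is μ(1−μ)/(α+β+1), increasing as α+β decreases.
Its least upper bound (not attained) is μ(1−μ) = 0.921·0.079 = 0.073.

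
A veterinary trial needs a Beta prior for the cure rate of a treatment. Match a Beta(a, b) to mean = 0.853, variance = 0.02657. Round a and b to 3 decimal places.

a = 3.173, b = 0.547

Let s = a+b. The Beta variance is μ(1−μ)/(s+1).
So s+1 = μ(1−μ)/σ² = (0.853×0.147)/0.02657 = 0.125391/0.02657 = 4.7193, giving s = 3.7193.
Then a = μs = 0.853×3.7193 = 3.173 and b = (1−μ)s = 0.147×3.7193 = 0.547.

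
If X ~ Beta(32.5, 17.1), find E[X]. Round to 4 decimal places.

0.6552

The Beta mean is α/(α+β) = 32.5/(32.5+17.1) = 0.6552.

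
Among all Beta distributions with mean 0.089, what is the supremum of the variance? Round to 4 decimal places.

For fixed mean μ the Beta variance is μ(1−μ)/(α+β+1), increasing as α+β decreases.
Its least upper bound (not attained) is μ(1−μ) = 0.089·0.911 = 0.0811.

0.0811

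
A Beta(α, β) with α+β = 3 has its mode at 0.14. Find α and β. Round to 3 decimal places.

α = 1.140, β = 1.860

Mode = (α−1)/(κ−2) with κ = α+β, so α−1 = 0.14·1 = 0.140.
α = 1.140; β = κ − α = 1.860.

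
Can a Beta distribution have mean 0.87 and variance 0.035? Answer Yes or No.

A Beta with mean μ has variance μ(1−μ)/(α+β+1) < μ(1−μ).
Here μ(1−μ) = 0.87×0.13 = 0.1131, and 0.035 < 0.1131.

Yes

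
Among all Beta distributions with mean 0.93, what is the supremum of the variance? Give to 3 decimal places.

For fixed mean μ the Beta variance is μ(1−μ)/(α+β+1), increasing as α+β decreases.
Its least upper bound (not attained) is μ(1−μ) = 0.93·0.07 = 0.065.

0.065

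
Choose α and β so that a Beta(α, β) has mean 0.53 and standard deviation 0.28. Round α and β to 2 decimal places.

α = 1.15, β = 1.02

First σ² = 0.0784. Setting α = μn, β = (1−μ)n with n = α+β,
μ(1−μ)/(n+1) = 0.0784 ⇒ n+1 = 0.2491/0.0784 = 3.1773 ⇒ n = 2.1773.
Hence α = 0.53×2.1773 = 1.15, β = 0.47×2.1773 = 1.02.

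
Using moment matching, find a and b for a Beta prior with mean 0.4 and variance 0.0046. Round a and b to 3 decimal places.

a = 20.470, b = 30.704

By moment matching, a+b = μ(1−μ)/σ² − 1 = (0.4·0.6)/0.0046 − 1 = 52.1739 − 1 = 51.1739.
Since a/(a+b) = μ, a = 0.4·51.1739 = 20.470 and b = 0.6·51.1739 = 30.704.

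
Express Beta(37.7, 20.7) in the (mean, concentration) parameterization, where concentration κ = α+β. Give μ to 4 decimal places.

μ = 0.6455, κ = 58.4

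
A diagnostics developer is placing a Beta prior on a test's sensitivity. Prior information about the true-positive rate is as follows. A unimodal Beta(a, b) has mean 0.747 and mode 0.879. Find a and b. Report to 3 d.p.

With s = a+b: μ = a/s and mode = (a−1)/(s−2). Eliminating a = μs,
μs − 1 = m(s−2) ⇒ s(μ−m) = 1−2m ⇒ s = -0.758/-0.132 = 5.7424.
So a = μs = 4.290, b = (1−μ)s = 1.453.

a = 4.290, b = 1.453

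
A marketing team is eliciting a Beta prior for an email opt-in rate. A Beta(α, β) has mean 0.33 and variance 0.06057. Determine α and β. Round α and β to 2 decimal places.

α = 0.87, β = 1.78

Write ν = α+β; then α = μν and Var = μ(1−μ)/(ν+1).
ν = μ(1−μ)/Var − 1 = 0.2211/0.06057 − 1 = 2.6503.
α = 0.33·2.6503 = 0.87, β = 0.67·2.6503 = 1.78.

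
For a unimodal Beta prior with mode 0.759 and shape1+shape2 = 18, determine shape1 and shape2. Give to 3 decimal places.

shape1 = 13.144, shape2 = 4.856

For shape1,shape2>1 the mode is (shape1−1)/(shape1+shape2−2), so shape1 = mode·(κ−2)+1 = 0.759×16+1 = 13.144.
And shape2 = (1−mode)·(κ−2)+1 = 0.241×16+1 = 4.856.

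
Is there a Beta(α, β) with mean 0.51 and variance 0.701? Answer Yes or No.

A Beta with mean μ has variance μ(1−μ)/(α+β+1) < μ(1−μ).
Here μ(1−μ) = 0.51×0.49 = 0.2499, and 0.701 ≥ 0.2499.

No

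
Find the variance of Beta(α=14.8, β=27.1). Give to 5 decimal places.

μ = 14.8/41.9 = 0.353222; Var = μ(1−μ)/(α+β+1) = 0.2284562/42.9 = 0.00533.

0.00533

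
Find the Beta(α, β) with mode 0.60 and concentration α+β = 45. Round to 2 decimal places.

α = 26.80, β = 18.20

For α,β>1 the mode is (α−1)/(α+β−2), so α = mode·(κ−2)+1 = 0.60×43+1 = 26.80.
And β = (1−mode)·(κ−2)+1 = 0.40×43+1 = 18.20.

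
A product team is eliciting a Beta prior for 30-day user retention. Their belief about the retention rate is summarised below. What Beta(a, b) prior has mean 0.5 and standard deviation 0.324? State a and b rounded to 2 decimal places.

a = 0.69, b = 0.69

Variance = 0.324² = 0.104976. The moment-matching identity a+b = μ(1−μ)/Var − 1 gives
a+b = 0.25/0.104976 − 1 = 1.3815, so a = μ·1.3815 = 0.69 and b = (1−μ)·1.3815 = 0.69.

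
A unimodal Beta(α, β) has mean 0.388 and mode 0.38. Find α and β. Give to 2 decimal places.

Let s = α+β. Mean gives α = μs = 0.388s; mode gives (α−1)/(s−2) = 0.38.
Substituting: 0.388s − 1 = 0.38(s−2) = 0.38s − 0.76, so 0.008s = 0.24 and s = 30.0000.
Then α = 0.388×30.0000 = 11.64 and β = s−α = 18.36.

α = 11.64, β = 18.36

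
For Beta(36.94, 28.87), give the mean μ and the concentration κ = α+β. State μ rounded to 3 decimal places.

μ = 0.561, κ = 65.81

κ = α+β = 36.94+28.87 = 65.81; μ = α/κ = 36.94/65.81 = 0.561.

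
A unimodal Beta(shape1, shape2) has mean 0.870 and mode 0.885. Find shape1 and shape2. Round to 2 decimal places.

shape1 = 44.66, shape2 = 6.67

With s = shape1+shape2: μ = shape1/s and mode = (shape1−1)/(s−2). Eliminating shape1 = μs,
μs − 1 = m(s−2) ⇒ s(μ−m) = 1−2m ⇒ s = -0.770/-0.015 = 51.3333.
So shape1 = μs = 44.66, shape2 = (1−μ)s = 6.67.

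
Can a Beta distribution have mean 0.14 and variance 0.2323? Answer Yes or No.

The Beta variance bound is σ² < μ(1−μ).
Here μ(1−μ) = 0.14×0.86 = 0.1204, and 0.2323 ≥ 0.1204.

No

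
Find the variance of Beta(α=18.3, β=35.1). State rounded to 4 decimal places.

0.0041

μ = 18.3/53.4 = 0.342697; Var = μ(1−μ)/(α+β+1) = 0.2252556/54.4 = 0.0041.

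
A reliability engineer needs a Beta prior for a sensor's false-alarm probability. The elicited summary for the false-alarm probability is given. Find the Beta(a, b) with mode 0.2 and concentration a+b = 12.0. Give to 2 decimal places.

a = 3.00, b = 9.00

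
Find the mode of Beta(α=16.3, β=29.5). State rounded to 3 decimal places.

With α,β > 1, mode = (α−1)/(α+β−2) = 15.3/43.8 = 0.349.

0.349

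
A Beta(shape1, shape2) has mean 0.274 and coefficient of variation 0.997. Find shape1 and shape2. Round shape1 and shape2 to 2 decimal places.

Var = (CV·μ)² = (0.997×0.274)² = 0.074626.
shape1+shape2 = μ(1−μ)/Var − 1 = 0.198924/0.074626 − 1 = 1.6656.
Thus shape1 = 0.274·1.6656 = 0.46 and shape2 = 0.726·1.6656 = 1.21.

shape1 = 0.46, shape2 = 1.21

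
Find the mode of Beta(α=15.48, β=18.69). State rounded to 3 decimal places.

0.450

With α,β > 1, mode = (α−1)/(α+β−2) = 14.48/32.17 = 0.450.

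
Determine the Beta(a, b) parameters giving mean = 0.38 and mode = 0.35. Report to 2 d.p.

a = 3.80, b = 6.20

With s = a+b: μ = a/s and mode = (a−1)/(s−2). Eliminating a = μs,
μs − 1 = m(s−2) ⇒ s(μ−m) = 1−2m ⇒ s = 0.30/0.03 = 10.0000.
So a = μs = 3.80, b = (1−μ)s = 6.20.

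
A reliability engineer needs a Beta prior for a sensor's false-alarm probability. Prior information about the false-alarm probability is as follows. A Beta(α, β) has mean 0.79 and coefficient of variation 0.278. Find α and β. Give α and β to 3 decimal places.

α = 1.927, β = 0.512

Var = (CV·μ)² = (0.278×0.79)² = 0.048233.
α+β = μ(1−μ)/Var − 1 = 0.1659/0.048233 − 1 = 2.4396.
Thus α = 0.79·2.4396 = 1.927 and β = 0.21·2.4396 = 0.512.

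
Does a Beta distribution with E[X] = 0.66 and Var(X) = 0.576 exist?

A Beta with mean μ has variance μ(1−μ)/(α+β+1) < μ(1−μ).
Here μ(1−μ) = 0.66×0.34 = 0.2244, and 0.576 ≥ 0.2244.

No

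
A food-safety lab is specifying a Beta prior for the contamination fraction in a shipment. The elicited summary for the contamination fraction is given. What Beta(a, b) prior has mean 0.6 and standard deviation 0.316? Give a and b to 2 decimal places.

Variance = 0.316² = 0.099856. The moment-matching identity a+b = μ(1−μ)/Var − 1 gives
a+b = 0.24/0.099856 − 1 = 1.4035, so a = μ·1.4035 = 0.84 and b = (1−μ)·1.4035 = 0.56.

a = 0.84, b = 0.56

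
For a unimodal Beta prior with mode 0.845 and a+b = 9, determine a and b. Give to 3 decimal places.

a = 6.915, b = 2.085

Since the density peak of Beta(a,b) is at (a−1)/(a+b−2),
a = 1 + 0.845(9−2) = 6.915 and b = 9 − 6.915 = 2.085.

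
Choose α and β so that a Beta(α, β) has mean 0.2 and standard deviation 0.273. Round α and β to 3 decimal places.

α = 0.229, β = 0.917

Variance = 0.273² = 0.074529. The moment-matching identity α+β = μ(1−μ)/Var − 1 gives
α+β = 0.16/0.074529 − 1 = 1.1468, so α = μ·1.1468 = 0.229 and β = (1−μ)·1.1468 = 0.917.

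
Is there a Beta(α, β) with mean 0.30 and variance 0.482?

No

A Beta with mean μ has variance μ(1−μ)/(α+β+1) < μ(1−μ).
Here μ(1−μ) = 0.30×0.70 = 0.2100, and 0.482 ≥ 0.2100.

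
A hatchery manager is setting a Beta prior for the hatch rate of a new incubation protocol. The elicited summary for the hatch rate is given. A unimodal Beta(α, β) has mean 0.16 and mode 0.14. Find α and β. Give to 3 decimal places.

α = 5.760, β = 30.240

Let s = α+β. Mean gives α = μs = 0.16s; mode gives (α−1)/(s−2) = 0.14.
Substituting: 0.16s − 1 = 0.14(s−2) = 0.14s − 0.28, so 0.02s = 0.72 and s = 36.0000.
Then α = 0.16×36.0000 = 5.760 and β = s−α = 30.240.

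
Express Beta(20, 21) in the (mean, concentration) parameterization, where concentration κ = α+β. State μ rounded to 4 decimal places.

μ = 0.4878, κ = 41

κ = α+β = 20+21 = 41; μ = α/κ = 20/41 = 0.4878.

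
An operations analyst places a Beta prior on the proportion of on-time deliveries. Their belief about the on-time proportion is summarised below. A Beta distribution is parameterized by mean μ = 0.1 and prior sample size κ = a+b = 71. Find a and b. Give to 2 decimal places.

Split κ in proportion μ : (1−μ): a = 0.1·71 = 7.10, b = 71 − 7.10 = 63.90.

a = 7.10, b = 63.90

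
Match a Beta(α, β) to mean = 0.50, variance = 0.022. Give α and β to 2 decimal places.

Let s = α+β. The Beta variance is μ(1−μ)/(s+1).
So s+1 = μ(1−μ)/σ² = (0.50×0.50)/0.022 = 0.2500/0.022 = 11.3636, giving s = 10.3636.
Then α = μs = 0.50×10.3636 = 5.18 and β = (1−μ)s = 0.50×10.3636 = 5.18.

α = 5.18, β = 5.18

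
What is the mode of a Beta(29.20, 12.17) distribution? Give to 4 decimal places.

With α,β > 1, mode = (α−1)/(α+β−2) = 28.20/39.37 = 0.7163.

0.7163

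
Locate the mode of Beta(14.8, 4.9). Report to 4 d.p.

0.7797

With α,β > 1, mode = (α−1)/(α+β−2) = 13.8/17.7 = 0.7797.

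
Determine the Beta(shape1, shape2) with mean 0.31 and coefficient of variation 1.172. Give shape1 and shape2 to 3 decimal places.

shape1 = 0.192, shape2 = 0.428

σ = CV·μ = 1.172×0.31 = 0.36332, so σ² = 0.132001.
s+1 = μ(1−μ)/σ² = 0.2139/0.132001 = 1.6204, so s = shape1+shape2 = 0.6204.
shape1 = μs = 0.192, shape2 = (1−μ)s = 0.428.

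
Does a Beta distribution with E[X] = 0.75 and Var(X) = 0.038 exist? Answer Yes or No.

Yes

For any Beta, Var(X) < E[X]·(1−E[X]).
Here μ(1−μ) = 0.75×0.25 = 0.1875, and 0.038 < 0.1875.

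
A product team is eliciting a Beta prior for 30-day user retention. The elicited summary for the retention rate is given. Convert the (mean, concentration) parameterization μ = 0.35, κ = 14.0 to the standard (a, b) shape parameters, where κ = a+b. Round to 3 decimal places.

a = 4.900, b = 9.100

a = μκ = 0.35×14.0 = 4.900 and b = (1−μ)κ = 0.65×14.0 = 9.100.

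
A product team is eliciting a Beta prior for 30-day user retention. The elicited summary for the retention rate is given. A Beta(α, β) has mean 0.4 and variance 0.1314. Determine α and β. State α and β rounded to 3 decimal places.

α = 0.331, β = 0.496

By moment matching, α+β = μ(1−μ)/σ² − 1 = (0.4·0.6)/0.1314 − 1 = 1.8265 − 1 = 0.8265.
Since α/(α+β) = μ, α = 0.4·0.8265 = 0.331 and β = 0.6·0.8265 = 0.496.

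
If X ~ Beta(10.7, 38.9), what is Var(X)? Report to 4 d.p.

0.0033

μ = 10.7/49.6 = 0.215726; Var = μ(1−μ)/(α+β+1) = 0.1691882/50.6 = 0.0033.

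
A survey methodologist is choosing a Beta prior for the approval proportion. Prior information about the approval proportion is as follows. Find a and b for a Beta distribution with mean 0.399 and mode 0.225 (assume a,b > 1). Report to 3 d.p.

a = 1.261, b = 1.900

With s = a+b: μ = a/s and mode = (a−1)/(s−2). Eliminating a = μs,
μs − 1 = m(s−2) ⇒ s(μ−m) = 1−2m ⇒ s = 0.550/0.174 = 3.1609.
So a = μs = 1.261, b = (1−μ)s = 1.900.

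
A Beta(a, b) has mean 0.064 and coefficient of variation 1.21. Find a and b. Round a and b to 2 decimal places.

σ = CV·μ = 1.21×0.064 = 0.07744, so σ² = 0.005997.
s+1 = μ(1−μ)/σ² = 0.059904/0.005997 = 9.9891, so s = a+b = 8.9891.
a = μs = 0.58, b = (1−μ)s = 8.41.

a = 0.58, b = 8.41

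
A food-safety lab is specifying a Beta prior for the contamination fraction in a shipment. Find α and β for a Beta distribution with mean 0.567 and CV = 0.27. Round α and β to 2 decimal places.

α = 5.37, β = 4.10

Var = (CV·μ)² = (0.27×0.567)² = 0.023437.
α+β = μ(1−μ)/Var − 1 = 0.245511/0.023437 − 1 = 9.4756.
Thus α = 0.567·9.4756 = 5.37 and β = 0.433·9.4756 = 4.10.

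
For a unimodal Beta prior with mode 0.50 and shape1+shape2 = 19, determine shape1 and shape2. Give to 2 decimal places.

shape1 = 9.50, shape2 = 9.50

Since the density peak of Beta(shape1,shape2) is at (shape1−1)/(shape1+shape2−2),
shape1 = 1 + 0.50(19−2) = 9.50 and shape2 = 19 − 9.50 = 9.50.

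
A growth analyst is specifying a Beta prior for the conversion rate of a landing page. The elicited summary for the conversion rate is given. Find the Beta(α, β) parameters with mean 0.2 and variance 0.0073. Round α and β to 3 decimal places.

α = 4.184, β = 16.734

Write ν = α+β; then α = μν and Var = μ(1−μ)/(ν+1).
ν = μ(1−μ)/Var − 1 = 0.16/0.0073 − 1 = 20.9178.
α = 0.2·20.9178 = 4.184, β = 0.8·20.9178 = 16.734.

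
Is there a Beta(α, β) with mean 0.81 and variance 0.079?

A Beta with mean μ has variance μ(1−μ)/(α+β+1) < μ(1−μ).
Here μ(1−μ) = 0.81×0.19 = 0.1539, and 0.079 < 0.1539.

Yes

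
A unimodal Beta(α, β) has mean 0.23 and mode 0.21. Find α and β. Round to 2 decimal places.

With s = α+β: μ = α/s and mode = (α−1)/(s−2). Eliminating α = μs,
μs − 1 = m(s−2) ⇒ s(μ−m) = 1−2m ⇒ s = 0.58/0.02 = 29.0000.
So α = μs = 6.67, β = (1−μ)s = 22.33.

α = 6.67, β = 22.33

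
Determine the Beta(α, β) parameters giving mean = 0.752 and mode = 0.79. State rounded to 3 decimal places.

α = 11.478, β = 3.785

Let s = α+β. Mean gives α = μs = 0.752s; mode gives (α−1)/(s−2) = 0.79.
Substituting: 0.752s − 1 = 0.79(s−2) = 0.79s − 1.58, so -0.038s = -0.58 and s = 15.2632.
Then α = 0.752×15.2632 = 11.478 and β = s−α = 3.785.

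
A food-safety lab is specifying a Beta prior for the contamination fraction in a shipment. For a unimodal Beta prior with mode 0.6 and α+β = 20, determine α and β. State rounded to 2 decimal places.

α = 11.80, β = 8.20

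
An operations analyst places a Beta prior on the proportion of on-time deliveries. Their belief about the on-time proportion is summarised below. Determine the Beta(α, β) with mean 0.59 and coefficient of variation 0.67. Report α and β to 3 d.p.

Var = (CV·μ)² = (0.67×0.59)² = 0.156262.
α+β = μ(1−μ)/Var − 1 = 0.2419/0.156262 − 1 = 0.5480.
Thus α = 0.59·0.5480 = 0.323 and β = 0.41·0.5480 = 0.225.

α = 0.323, β = 0.225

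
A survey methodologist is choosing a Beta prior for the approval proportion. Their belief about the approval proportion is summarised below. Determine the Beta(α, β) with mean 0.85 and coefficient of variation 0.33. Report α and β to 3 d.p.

σ = CV·μ = 0.33×0.85 = 0.28050, so σ² = 0.078680.
s+1 = μ(1−μ)/σ² = 0.1275/0.078680 = 1.6205, so s = α+β = 0.6205.
α = μs = 0.527, β = (1−μ)s = 0.093.

α = 0.527, β = 0.093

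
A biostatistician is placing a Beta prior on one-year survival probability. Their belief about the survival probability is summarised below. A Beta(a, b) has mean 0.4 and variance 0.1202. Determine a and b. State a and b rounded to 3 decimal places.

a = 0.399, b = 0.598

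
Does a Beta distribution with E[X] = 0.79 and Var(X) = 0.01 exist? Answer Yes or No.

Yes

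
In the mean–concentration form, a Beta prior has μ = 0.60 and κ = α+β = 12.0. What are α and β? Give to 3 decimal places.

α = 7.200, β = 4.800

Split κ in proportion μ : (1−μ): α = 0.60·12.0 = 7.200, β = 12.0 − 7.200 = 4.800.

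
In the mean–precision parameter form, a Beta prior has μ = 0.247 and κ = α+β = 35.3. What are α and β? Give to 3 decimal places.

α = μκ = 0.247×35.3 = 8.719 and β = (1−μ)κ = 0.753×35.3 = 26.581.

α = 8.719, β = 26.581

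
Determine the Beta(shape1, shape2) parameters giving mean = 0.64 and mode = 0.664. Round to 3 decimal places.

shape1 = 8.747, shape2 = 4.920

With s = shape1+shape2: μ = shape1/s and mode = (shape1−1)/(s−2). Eliminating shape1 = μs,
μs − 1 = m(s−2) ⇒ s(μ−m) = 1−2m ⇒ s = -0.328/-0.024 = 13.6667.
So shape1 = μs = 8.747, shape2 = (1−μ)s = 4.920.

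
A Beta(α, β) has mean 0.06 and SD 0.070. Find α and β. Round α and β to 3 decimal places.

First σ² = 0.004900. Setting α = μn, β = (1−μ)n with n = α+β,
μ(1−μ)/(n+1) = 0.004900 ⇒ n+1 = 0.0564/0.004900 = 11.5102 ⇒ n = 10.5102.
Hence α = 0.06×10.5102 = 0.631, β = 0.94×10.5102 = 9.880.

α = 0.631, β = 9.880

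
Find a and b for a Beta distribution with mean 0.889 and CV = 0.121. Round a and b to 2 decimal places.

a = 6.69, b = 0.84

σ = CV·μ = 0.121×0.889 = 0.10757, so σ² = 0.011571.
s+1 = μ(1−μ)/σ² = 0.098679/0.011571 = 8.5281, so s = a+b = 7.5281.
a = μs = 6.69, b = (1−μ)s = 0.84.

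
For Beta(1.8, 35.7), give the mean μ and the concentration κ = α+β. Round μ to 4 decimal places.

μ = 0.0480, κ = 37.5

κ = α+β = 1.8+35.7 = 37.5; μ = α/κ = 1.8/37.5 = 0.0480.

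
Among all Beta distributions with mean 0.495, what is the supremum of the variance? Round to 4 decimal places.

0.2500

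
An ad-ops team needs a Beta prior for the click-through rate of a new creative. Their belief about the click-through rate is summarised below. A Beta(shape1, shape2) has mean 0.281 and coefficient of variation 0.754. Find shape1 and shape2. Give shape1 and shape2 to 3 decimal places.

shape1 = 0.984, shape2 = 2.517

σ = CV·μ = 0.754×0.281 = 0.21187, so σ² = 0.044891.
s+1 = μ(1−μ)/σ² = 0.202039/0.044891 = 4.5007, so s = shape1+shape2 = 3.5007.
shape1 = μs = 0.984, shape2 = (1−μ)s = 2.517.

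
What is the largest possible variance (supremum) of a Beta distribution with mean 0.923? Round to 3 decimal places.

Var = μ(1−μ)/(α+β+1), which approaches μ(1−μ) as α+β → 0.
So the supremum is μ(1−μ) = 0.923×0.077 = 0.071.

0.071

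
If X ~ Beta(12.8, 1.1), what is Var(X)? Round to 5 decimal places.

0.00489

α+β = 13.9 and αβ = 14.08, so Var = αβ/[(α+β)²(α+β+1)] = 14.08/2878.829 = 0.00489.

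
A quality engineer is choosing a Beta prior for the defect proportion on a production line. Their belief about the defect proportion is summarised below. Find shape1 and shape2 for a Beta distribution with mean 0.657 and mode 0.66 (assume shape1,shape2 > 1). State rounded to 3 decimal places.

shape1 = 70.080, shape2 = 36.587

With s = shape1+shape2: μ = shape1/s and mode = (shape1−1)/(s−2). Eliminating shape1 = μs,
μs − 1 = m(s−2) ⇒ s(μ−m) = 1−2m ⇒ s = -0.32/-0.003 = 106.6667.
So shape1 = μs = 70.080, shape2 = (1−μ)s = 36.587.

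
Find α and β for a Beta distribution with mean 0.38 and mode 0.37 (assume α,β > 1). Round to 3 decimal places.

α = 9.880, β = 16.120

Let s = α+β. Mean gives α = μs = 0.38s; mode gives (α−1)/(s−2) = 0.37.
Substituting: 0.38s − 1 = 0.37(s−2) = 0.37s − 0.74, so 0.01s = 0.26 and s = 26.0000.
Then α = 0.38×26.0000 = 9.880 and β = s−α = 16.120.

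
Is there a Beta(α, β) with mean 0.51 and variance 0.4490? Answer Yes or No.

No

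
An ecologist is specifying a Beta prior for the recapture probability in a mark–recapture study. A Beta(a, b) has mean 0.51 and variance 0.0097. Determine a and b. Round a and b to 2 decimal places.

a = 12.63, b = 12.13

Let s = a+b. The Beta variance is μ(1−μ)/(s+1).
So s+1 = μ(1−μ)/σ² = (0.51×0.49)/0.0097 = 0.2499/0.0097 = 25.7629, giving s = 24.7629.
Then a = μs = 0.51×24.7629 = 12.63 and b = (1−μ)s = 0.49×24.7629 = 12.13.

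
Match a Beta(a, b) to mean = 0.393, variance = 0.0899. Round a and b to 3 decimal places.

By moment matching, a+b = μ(1−μ)/σ² − 1 = (0.393·0.607)/0.0899 − 1 = 2.6535 − 1 = 1.6535.
Since a/(a+b) = μ, a = 0.393·1.6535 = 0.650 and b = 0.607·1.6535 = 1.004.

a = 0.650, b = 1.004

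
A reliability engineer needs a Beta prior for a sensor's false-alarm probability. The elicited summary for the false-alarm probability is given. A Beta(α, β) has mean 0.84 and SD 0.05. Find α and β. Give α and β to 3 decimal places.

σ² = 0.05² = 0.0025.
With s = α+β, Var = μ(1−μ)/(s+1), so s+1 = (0.84×0.16)/0.0025 = 53.7600 and s = 52.7600.
α = μs = 44.318, β = (1−μ)s = 8.442.

α = 44.318, β = 8.442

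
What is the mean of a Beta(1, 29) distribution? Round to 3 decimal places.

0.033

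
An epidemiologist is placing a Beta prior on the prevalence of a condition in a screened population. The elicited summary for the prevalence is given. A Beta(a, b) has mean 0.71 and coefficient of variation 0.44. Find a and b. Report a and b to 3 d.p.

a = 0.788, b = 0.322

Var = (CV·μ)² = (0.44×0.71)² = 0.097594.
a+b = μ(1−μ)/Var − 1 = 0.2059/0.097594 − 1 = 1.1098.
Thus a = 0.71·1.1098 = 0.788 and b = 0.29·1.1098 = 0.322.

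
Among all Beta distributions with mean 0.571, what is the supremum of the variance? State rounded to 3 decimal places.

0.245

For fixed mean μ the Beta variance is μ(1−μ)/(α+β+1), increasing as α+β decreases.
Its least upper bound (not attained) is μ(1−μ) = 0.571·0.429 = 0.245.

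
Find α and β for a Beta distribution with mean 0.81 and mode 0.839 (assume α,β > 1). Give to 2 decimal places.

α = 18.94, β = 4.44

With s = α+β: μ = α/s and mode = (α−1)/(s−2). Eliminating α = μs,
μs − 1 = m(s−2) ⇒ s(μ−m) = 1−2m ⇒ s = -0.678/-0.029 = 23.3793.
So α = μs = 18.94, β = (1−μ)s = 4.44.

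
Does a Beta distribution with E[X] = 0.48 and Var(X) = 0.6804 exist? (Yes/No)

A Beta with mean μ has variance μ(1−μ)/(α+β+1) < μ(1−μ).
Here μ(1−μ) = 0.48×0.52 = 0.2496, and 0.6804 ≥ 0.2496.

No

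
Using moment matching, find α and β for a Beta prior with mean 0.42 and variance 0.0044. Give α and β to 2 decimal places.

α = 22.83, β = 31.53

By moment matching, α+β = μ(1−μ)/σ² − 1 = (0.42·0.58)/0.0044 − 1 = 55.3636 − 1 = 54.3636.
Since α/(α+β) = μ, α = 0.42·54.3636 = 22.83 and β = 0.58·54.3636 = 31.53.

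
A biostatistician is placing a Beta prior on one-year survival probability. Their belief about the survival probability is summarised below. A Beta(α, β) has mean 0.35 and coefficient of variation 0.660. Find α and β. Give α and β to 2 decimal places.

α = 1.14, β = 2.12

Var = (CV·μ)² = (0.660×0.35)² = 0.053361.
α+β = μ(1−μ)/Var − 1 = 0.2275/0.053361 − 1 = 3.2634.
Thus α = 0.35·3.2634 = 1.14 and β = 0.65·3.2634 = 2.12.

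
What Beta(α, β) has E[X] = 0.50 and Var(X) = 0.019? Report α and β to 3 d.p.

α = 6.079, β = 6.079

By moment matching, α+β = μ(1−μ)/σ² − 1 = (0.50·0.50)/0.019 − 1 = 13.1579 − 1 = 12.1579.
Since α/(α+β) = μ, α = 0.50·12.1579 = 6.079 and β = 0.50·12.1579 = 6.079.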